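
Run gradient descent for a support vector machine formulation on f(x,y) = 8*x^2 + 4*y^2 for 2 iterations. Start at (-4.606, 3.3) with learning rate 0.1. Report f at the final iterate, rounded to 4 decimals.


Gradient descent on f(x,y) = 8*x^2 + 4*y^2.
Starting point: (-4.606, 3.3), alpha = 0.1
Step 1: grad_x = 2*8*-4.606 = -73.696, grad_y = 2*4*3.3 = 26.4
  x_1 = -4.606 - 0.1*-73.696 = 2.7636
  y_1 = 3.3 - 0.1*26.4 = 0.66
Step 2: grad_x = 2*8*2.7636 = 44.2176, grad_y = 2*4*0.66 = 5.28
  x_2 = 2.7636 - 0.1*44.2176 = -1.6582
  y_2 = 0.66 - 0.1*5.28 = 0.132
f(-1.6582, 0.132) = 8*(-1.6582)^2 + 4*0.132^2 = 22.0657


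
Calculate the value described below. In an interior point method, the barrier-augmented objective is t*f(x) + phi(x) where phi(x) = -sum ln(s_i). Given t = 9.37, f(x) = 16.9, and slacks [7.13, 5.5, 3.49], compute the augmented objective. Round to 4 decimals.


Step 1: Compute log-barrier.
ln values: [1.9643, 1.7047, 1.2499]
phi = -(1.9643 + 1.7047 + 1.2499) = -4.919
Step 2: Compute augmented objective.
t*f(x) = 9.37*16.9 = 158.353
Total = 158.353 - 4.919 = 153.434


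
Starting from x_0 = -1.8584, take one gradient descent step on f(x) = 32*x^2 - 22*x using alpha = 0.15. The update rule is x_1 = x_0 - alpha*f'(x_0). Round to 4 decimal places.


We compute the gradient at x_0 and apply the update.
f'(x) = 64*x - 22
f'(-1.8584) = 64*-1.8584 - 22 = -140.9376
x_1 = -1.8584 - 0.15*-140.9376 = 19.2822


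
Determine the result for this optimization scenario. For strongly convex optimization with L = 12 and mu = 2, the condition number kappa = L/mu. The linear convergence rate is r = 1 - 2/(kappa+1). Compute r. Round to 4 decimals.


Step 1: Compute the condition number.
kappa = L/mu = 12/2 = 6.0
Step 2: Compute the convergence rate.
r = 1 - 2/(kappa + 1) = 1 - 2*mu/(L + mu) = (L - mu)/(L + mu) = 10/14 = 0.7143


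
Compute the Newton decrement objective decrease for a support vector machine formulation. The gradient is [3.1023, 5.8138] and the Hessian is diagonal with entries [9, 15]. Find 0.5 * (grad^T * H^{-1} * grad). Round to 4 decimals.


Step 1: H is diagonal, so H^(-1) * g = [0.3447, 0.3876].
Step 2: g^T H^(-1) g = sum_i g_i^2 / H_ii
  = (3.1023)^2/9 + (5.8138)^2/15
  = 1.0694 + 2.2534 = 3.3227
Step 3: Objective decrease = 0.5 * g^T H^(-1) g = 1.6614


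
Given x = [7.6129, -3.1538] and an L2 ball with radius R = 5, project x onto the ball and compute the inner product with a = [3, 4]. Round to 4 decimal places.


Step 1: Compute ||x|| (intermediates to 6 decimals).
||x|| = sqrt(7.6129^2 + (-3.1538)^2) = 8.24031
Step 2: Project.
Since ||x|| > R, scale = R/||x|| = 5/8.24031 = 0.606773, proj(x) = scale * x
proj(x) = [4.619302, -1.913641]
Step 3: Dot product.
a^T * proj(x) = 3*4.619302 + 4*(-1.913641) = 6.2033


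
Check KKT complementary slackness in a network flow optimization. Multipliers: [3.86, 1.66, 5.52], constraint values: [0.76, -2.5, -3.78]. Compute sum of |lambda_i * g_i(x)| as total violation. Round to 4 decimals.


KKT complementary slackness check:
lambda_1 * g_1 = 3.86 * 0.76 = 2.9336
lambda_2 * g_2 = 1.66 * -2.5 = -4.15
lambda_3 * g_3 = 5.52 * -3.78 = -20.8656
Total violation = 2.9336 + 4.15 + 20.8656 = 27.9492


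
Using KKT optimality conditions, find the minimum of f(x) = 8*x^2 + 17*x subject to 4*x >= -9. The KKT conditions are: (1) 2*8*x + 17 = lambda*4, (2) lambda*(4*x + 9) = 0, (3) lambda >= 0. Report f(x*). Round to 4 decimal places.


Step 1: Try lambda = 0 (constraint inactive).
Stationarity: 2*8*x + 17 = 0
x* = -17/(2*8) = -1.0625
Check constraint: 4*-1.0625 = -4.25 >= -9 -- satisfied.
Step 2: Compute optimal value.
f(x*) = 8*(-1.0625)^2 + 17*(-1.0625) = -9.0313


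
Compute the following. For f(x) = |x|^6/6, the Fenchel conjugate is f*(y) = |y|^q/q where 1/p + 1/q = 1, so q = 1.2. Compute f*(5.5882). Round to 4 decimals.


The conjugate exponent q satisfies 1/p + 1/q = 1.
p = 6, so q = 6/(6 - 1) = 1.2
|y|^q = 5.5882^1.2 = 7.8836
f*(5.5882) = 7.8836 / 1.2 = 6.5697


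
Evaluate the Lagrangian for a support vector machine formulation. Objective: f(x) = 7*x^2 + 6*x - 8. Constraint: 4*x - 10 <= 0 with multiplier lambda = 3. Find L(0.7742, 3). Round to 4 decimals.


Step 1: Evaluate f(x).
f(0.7742) = 7*0.7742^2 + 6*0.7742 - 8 = 0.8409
Step 2: Evaluate g(x).
g(0.7742) = 4*0.7742 - 10 = -6.9032
Step 3: Compute Lagrangian.
L = 0.8409 + 3*-6.9032 = -19.8687


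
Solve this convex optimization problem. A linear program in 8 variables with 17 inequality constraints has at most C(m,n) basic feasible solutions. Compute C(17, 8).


Each vertex corresponds to some choice of n active constraints out of m, so the number of vertices is at most C(m, n) = m! / (n!(m-n)!).
m = 17, n = 8
Numerator: 17 * 16 * 15 * 14 * 13 * 12 * 11 * 10
Denominator: 8! = 40320
C(17, 8) = 24310


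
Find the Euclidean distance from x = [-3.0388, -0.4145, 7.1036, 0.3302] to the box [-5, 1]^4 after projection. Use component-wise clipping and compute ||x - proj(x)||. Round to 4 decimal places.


Project each component onto [-5, 1].
clip(-3.0388) = -3.0388, clip(-0.4145) = -0.4145, clip(7.1036) = 1.0, clip(0.3302) = 0.3302
Projection = [-3.0388, -0.4145, 1.0, 0.3302]
Squared diffs: [0.0, 0.0, 37.2539, 0.0]
Distance = sqrt(37.2539) = 6.1036


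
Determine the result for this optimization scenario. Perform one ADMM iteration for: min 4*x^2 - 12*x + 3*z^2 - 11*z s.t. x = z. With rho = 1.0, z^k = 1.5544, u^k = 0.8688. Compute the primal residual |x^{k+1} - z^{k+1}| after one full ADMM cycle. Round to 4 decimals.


ADMM iteration with rho = 1.0, z^k = 1.5544, u^k = 0.8688
Step 1: x-update.
Minimize 4*x^2 - 12*x + (1.0/2)*(x - 1.5544 + 0.8688)^2
FOC: (2*4 + 1.0)*x = 12 + 1.0*(1.5544 - 0.8688)
x^{k+1} = 1.4095
Step 2: z-update.
Minimize 3*z^2 - 11*z + (1.0/2)*(1.4095 - z + 0.8688)^2
FOC: (2*3 + 1.0)*z = 11 + 1.0*(1.4095 + 0.8688)
z^{k+1} = 1.8969
Step 3: u-update.
u^{k+1} = 0.8688 + 1.4095 - 1.8969 = 0.3814
Step 4: Primal residual = |1.4095 - 1.8969| = 0.4874


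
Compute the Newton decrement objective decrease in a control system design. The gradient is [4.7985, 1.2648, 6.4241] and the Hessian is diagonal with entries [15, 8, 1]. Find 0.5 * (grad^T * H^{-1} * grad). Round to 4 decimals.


Step 1: H is diagonal, so H^(-1) * g = [0.3199, 0.1581, 6.4241].
Step 2: g^T H^(-1) g = sum_i g_i^2 / H_ii
  = (4.7985)^2/15 + (1.2648)^2/8 + (6.4241)^2/1
  = 1.535 + 0.2 + 41.2691 = 43.0041
Step 3: Objective decrease = 0.5 * g^T H^(-1) g = 21.502


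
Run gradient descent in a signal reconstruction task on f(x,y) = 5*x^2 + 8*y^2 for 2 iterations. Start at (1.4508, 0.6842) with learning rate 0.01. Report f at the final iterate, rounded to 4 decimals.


Gradient descent on f(x,y) = 5*x^2 + 8*y^2.
Starting point: (1.4508, 0.6842), alpha = 0.01
Step 1: grad_x = 2*5*1.4508 = 14.508, grad_y = 2*8*0.6842 = 10.9472
  x_1 = 1.4508 - 0.01*14.508 = 1.3057
  y_1 = 0.6842 - 0.01*10.9472 = 0.5747
Step 2: grad_x = 2*5*1.3057 = 13.0572, grad_y = 2*8*0.5747 = 9.1956
  x_2 = 1.3057 - 0.01*13.0572 = 1.1751
  y_2 = 0.5747 - 0.01*9.1956 = 0.4828
f(1.1751, 0.4828) = 5*1.1751^2 + 8*0.4828^2 = 8.7694


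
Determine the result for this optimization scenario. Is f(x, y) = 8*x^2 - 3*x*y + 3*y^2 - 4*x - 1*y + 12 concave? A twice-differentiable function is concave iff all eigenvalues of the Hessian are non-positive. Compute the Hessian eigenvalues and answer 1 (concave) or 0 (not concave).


The Hessian of f(x,y) = 8*x^2 - 3*x*y + 3*y^2 - 4*x - 1*y + 12 is:
H = [[16, -3], [-3, 6]]
Trace = 16 + 6 = 22
Determinant = 16*6 - (-3)^2 = 87
Discriminant = (22)^2 - 4*87 = 136.0
Eigenvalues: lambda_1 = 5.169, lambda_2 = 16.831
The function is not concave.

0


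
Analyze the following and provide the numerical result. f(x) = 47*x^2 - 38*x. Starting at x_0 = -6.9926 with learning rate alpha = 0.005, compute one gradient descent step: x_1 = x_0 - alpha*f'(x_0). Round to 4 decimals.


We compute the gradient at x_0 and apply the update.
f'(x) = 94*x - 38
f'(-6.9926) = 94*-6.9926 - 38 = -695.3044
x_1 = -6.9926 - 0.005*-695.3044 = -3.5161


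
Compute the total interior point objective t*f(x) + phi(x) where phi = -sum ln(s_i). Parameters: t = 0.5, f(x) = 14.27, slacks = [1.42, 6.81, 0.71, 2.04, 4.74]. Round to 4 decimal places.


Step 1: Compute log-barrier.
ln values: [0.3507, 1.9184, -0.3425, 0.7129, 1.556]
phi = -(0.3507 + 1.9184 - 0.3425 + 0.7129 + 1.556) = -4.1955
Step 2: Compute augmented objective.
t*f(x) = 0.5*14.27 = 7.135
Total = 7.135 - 4.1955 = 2.9395


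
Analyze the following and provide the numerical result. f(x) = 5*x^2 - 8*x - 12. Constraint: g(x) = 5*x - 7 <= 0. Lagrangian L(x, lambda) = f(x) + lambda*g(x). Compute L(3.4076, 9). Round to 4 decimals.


Step 1: Evaluate f(x).
f(3.4076) = 5*3.4076^2 - 8*3.4076 - 12 = 18.7979
Step 2: Evaluate g(x).
g(3.4076) = 5*3.4076 - 7 = 10.038
Step 3: Compute Lagrangian.
L = 18.7979 + 9*10.038 = 109.1399


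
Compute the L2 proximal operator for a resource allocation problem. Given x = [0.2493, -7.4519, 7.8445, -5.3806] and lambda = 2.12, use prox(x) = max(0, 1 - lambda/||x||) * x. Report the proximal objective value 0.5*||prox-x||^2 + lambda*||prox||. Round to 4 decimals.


Step 1: Compute ||x||.
||x|| = 12.0864
Step 2: Compute scaling factor.
scale = max(0, 1 - 2.12/12.0864) = 0.8246
Step 3: prox(x) = [0.2056, -6.1448, 6.4685, -4.4368]
||prox(x)|| = 9.9664
Step 4: Proximal objective.
0.5*||prox-x||^2 = 2.2472
lambda*||prox|| = 21.1288
Total = 23.3759


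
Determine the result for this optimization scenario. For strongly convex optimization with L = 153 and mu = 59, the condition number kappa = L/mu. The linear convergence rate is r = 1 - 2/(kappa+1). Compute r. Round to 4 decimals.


Step 1: Compute the condition number.
kappa = L/mu = 153/59 = 2.5932
Step 2: Compute the convergence rate.
r = 1 - 2/(kappa + 1) = 1 - 2*mu/(L + mu) = (L - mu)/(L + mu) = 94/212 = 0.4434


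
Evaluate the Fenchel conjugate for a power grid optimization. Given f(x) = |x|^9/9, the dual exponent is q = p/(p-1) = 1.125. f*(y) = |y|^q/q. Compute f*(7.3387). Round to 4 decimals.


The conjugate exponent q satisfies 1/p + 1/q = 1.
p = 9, so q = 9/(9 - 1) = 1.125
|y|^q = 7.3387^1.125 = 9.415
f*(7.3387) = 9.415 / 1.125 = 8.3689


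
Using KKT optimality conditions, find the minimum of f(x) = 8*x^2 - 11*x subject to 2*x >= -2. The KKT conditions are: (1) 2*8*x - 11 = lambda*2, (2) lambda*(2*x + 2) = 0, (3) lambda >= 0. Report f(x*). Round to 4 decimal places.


Step 1: Try lambda = 0 (constraint inactive).
Stationarity: 2*8*x - 11 = 0
x* = 11/(2*8) = 0.6875
Check constraint: 2*0.6875 = 1.375 >= -2 -- satisfied.
Step 2: Compute optimal value.
f(x*) = 8*0.6875^2 - 11*0.6875 = -3.7813


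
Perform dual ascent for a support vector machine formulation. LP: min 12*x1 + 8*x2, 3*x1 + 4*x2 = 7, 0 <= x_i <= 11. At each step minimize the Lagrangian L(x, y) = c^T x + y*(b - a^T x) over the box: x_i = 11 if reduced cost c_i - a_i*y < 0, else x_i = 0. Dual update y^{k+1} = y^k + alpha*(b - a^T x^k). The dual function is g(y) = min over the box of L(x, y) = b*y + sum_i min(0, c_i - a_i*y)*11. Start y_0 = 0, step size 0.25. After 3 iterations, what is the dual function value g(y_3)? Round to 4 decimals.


Dual ascent for LP: min 12*x1 + 8*x2, 3*x1 + 4*x2 = 7, 0 <= x_i <= 11
Step 1: y^k = 0.0, reduced costs: (12.0, 8.0)
  x^k = (0.0, 0.0), subgradient = b - a^T x = 7.0
  y^{k+1} = 0.0 + 0.25*7.0 = 1.75
Step 2: y^k = 1.75, reduced costs: (6.75, 1.0)
  x^k = (0.0, 0.0), subgradient = b - a^T x = 7.0
  y^{k+1} = 1.75 + 0.25*7.0 = 3.5
Step 3: y^k = 3.5, reduced costs: (1.5, -6.0)
  x^k = (0.0, 11.0), subgradient = b - a^T x = -37.0
  y^{k+1} = 3.5 + 0.25*-37.0 = -5.75
Dual objective at y_3 = -5.75: reduced costs (29.25, 31.0), box minimizer x = (0.0, 0.0)
g(y_3) = b*y + (c1 - a1*y)*x1 + (c2 - a2*y)*x2 = 7*(-5.75) + 29.25*0.0 + 31.0*0.0 = -40.25 + 0.0 + 0.0 = -40.25


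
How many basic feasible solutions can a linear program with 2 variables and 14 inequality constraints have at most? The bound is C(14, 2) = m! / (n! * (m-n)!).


Each vertex corresponds to some choice of n active constraints out of m, so the number of vertices is at most C(m, n) = m! / (n!(m-n)!).
m = 14, n = 2
Numerator: 14 * 13
Denominator: 2! = 2
C(14, 2) = 91


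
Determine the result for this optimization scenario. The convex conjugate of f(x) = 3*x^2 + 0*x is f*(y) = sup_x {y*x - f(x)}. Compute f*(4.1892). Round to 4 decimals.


f*(y) = sup_x {y*x - a*x^2 - b*x} = sup_x {(y-b)*x - a*x^2}
FOC: (y - b) - 2a*x = 0 => x* = (y - b)/(2a)
x* = (4.1892 - 0)/(2*3) = 0.6982
f*(4.1892) = (y-b)^2/(4a) = (4.1892 - 0)^2/(4*3)
= 17.5494/12 = 1.4624


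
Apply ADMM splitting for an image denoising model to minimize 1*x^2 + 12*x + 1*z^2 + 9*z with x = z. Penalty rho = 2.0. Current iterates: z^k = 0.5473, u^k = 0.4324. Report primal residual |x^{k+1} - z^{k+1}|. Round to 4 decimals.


ADMM iteration with rho = 2.0, z^k = 0.5473, u^k = 0.4324
Step 1: x-update.
Minimize 1*x^2 + 12*x + (2.0/2)*(x - 0.5473 + 0.4324)^2
FOC: (2*1 + 2.0)*x = -12 + 2.0*(0.5473 - 0.4324)
x^{k+1} = -2.9426
Step 2: z-update.
Minimize 1*z^2 + 9*z + (2.0/2)*(-2.9426 - z + 0.4324)^2
FOC: (2*1 + 2.0)*z = -9 + 2.0*(-2.9426 + 0.4324)
z^{k+1} = -3.5051
Step 3: u-update.
u^{k+1} = 0.4324 - 2.9426 + 3.5051 = 0.9949
Step 4: Primal residual = |-2.9426 + 3.5051| = 0.5625


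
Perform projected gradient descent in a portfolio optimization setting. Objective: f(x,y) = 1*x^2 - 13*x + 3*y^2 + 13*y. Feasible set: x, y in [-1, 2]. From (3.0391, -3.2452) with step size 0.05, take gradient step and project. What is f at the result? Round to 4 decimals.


Step 1: Compute gradient at (3.0391, -3.2452).
grad_x = 2*1*3.0391 - 13 = -6.9218
grad_y = 2*3*-3.2452 + 13 = -6.4712
Step 2: Gradient step.
x_raw = 3.0391 - 0.05*-6.9218 = 3.3852
y_raw = -3.2452 - 0.05*-6.4712 = -2.9216
Step 3: Project onto [-1, 2].
x_proj = clip(3.3852) = 2.0
y_proj = clip(-2.9216) = -1.0
Step 4: Evaluate f.
f(2.0, -1.0) = -32.0


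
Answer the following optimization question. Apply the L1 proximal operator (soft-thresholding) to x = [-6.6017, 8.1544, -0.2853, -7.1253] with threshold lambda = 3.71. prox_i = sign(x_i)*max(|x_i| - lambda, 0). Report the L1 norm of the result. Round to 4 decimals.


Soft-thresholding with lambda = 3.71:
prox(-6.6017) = sign(-6.6017)*max(|-6.6017| - 3.71, 0) = -2.8917
prox(8.1544) = sign(8.1544)*max(|8.1544| - 3.71, 0) = 4.4444
prox(-0.2853) = sign(-0.2853)*max(|-0.2853| - 3.71, 0) = 0.0
prox(-7.1253) = sign(-7.1253)*max(|-7.1253| - 3.71, 0) = -3.4153
prox(x) = [-2.8917, 4.4444, 0.0, -3.4153]
||prox(x)||_1 = 2.8917 + 4.4444 + 0.0 + 3.4153 = 10.7514


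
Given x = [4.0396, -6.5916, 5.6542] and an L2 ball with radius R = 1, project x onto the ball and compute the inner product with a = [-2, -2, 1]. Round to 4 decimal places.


Step 1: Compute ||x|| (intermediates to 6 decimals).
||x|| = sqrt(4.0396^2 + (-6.5916)^2 + 5.6542^2) = 9.577971
Step 2: Project.
Since ||x|| > R, scale = R/||x|| = 1/9.577971 = 0.104406, proj(x) = scale * x
proj(x) = [0.421758, -0.688203, 0.590332]
Step 3: Dot product.
a^T * proj(x) = -2*0.421758 - 2*(-0.688203) + 1*0.590332 = 1.1232


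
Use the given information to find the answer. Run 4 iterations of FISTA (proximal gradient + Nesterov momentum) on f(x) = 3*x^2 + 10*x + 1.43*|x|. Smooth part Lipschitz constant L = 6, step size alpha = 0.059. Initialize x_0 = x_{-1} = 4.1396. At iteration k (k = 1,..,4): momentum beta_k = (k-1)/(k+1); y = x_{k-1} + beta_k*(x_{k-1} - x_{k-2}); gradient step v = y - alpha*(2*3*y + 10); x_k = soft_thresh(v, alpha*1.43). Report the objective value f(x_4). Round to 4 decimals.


FISTA on f(x) = 3*x^2 + 10*x + 1.43*|x|
L = 6, alpha = 0.059
Iteration 1: beta = 0.0, y = 4.1396 + 0.0*(4.1396 - 4.1396) = 4.1396
  grad(y) = 34.8376, v = y - alpha*grad = 2.0842
  prox(v) = soft_thresh(2.0842, 0.0844) = 1.9998
Iteration 2: beta = 0.3333, y = 1.9998 + 0.3333*(1.9998 - 4.1396) = 1.2865
  grad(y) = 17.7193, v = y - alpha*grad = 0.2411
  prox(v) = soft_thresh(0.2411, 0.0844) = 0.1567
Iteration 3: beta = 0.5, y = 0.1567 + 0.5*(0.1567 - 1.9998) = -0.7648
  grad(y) = 5.4112, v = y - alpha*grad = -1.0841
  prox(v) = soft_thresh(-1.0841, 0.0844) = -0.9997
Iteration 4: beta = 0.6, y = -0.9997 + 0.6*(-0.9997 - 0.1567) = -1.6935
  grad(y) = -0.1613, v = y - alpha*grad = -1.684
  prox(v) = soft_thresh(-1.684, 0.0844) = -1.5997
f(x_4) = 3*(-1.5997)^2 + 10*(-1.5997) + 1.43*|-1.5997| = -6.0324


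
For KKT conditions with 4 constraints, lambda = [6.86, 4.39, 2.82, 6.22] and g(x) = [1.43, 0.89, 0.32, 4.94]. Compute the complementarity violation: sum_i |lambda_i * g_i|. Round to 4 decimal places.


KKT complementary slackness check:
lambda_1 * g_1 = 6.86 * 1.43 = 9.8098
lambda_2 * g_2 = 4.39 * 0.89 = 3.9071
lambda_3 * g_3 = 2.82 * 0.32 = 0.9024
lambda_4 * g_4 = 6.22 * 4.94 = 30.7268
Total violation = 9.8098 + 3.9071 + 0.9024 + 30.7268 = 45.3461


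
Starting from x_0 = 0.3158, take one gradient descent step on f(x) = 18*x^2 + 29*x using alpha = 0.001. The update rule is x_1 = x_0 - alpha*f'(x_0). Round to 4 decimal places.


We compute the gradient at x_0 and apply the update.
f'(x) = 36*x + 29
f'(0.3158) = 36*0.3158 + 29 = 40.3688
x_1 = 0.3158 - 0.001*40.3688 = 0.2754


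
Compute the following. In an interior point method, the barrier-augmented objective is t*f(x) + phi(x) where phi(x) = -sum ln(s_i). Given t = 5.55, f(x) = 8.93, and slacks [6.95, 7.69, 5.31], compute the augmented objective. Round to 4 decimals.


Step 1: Compute log-barrier.
ln values: [1.9387, 2.0399, 1.6696]
phi = -(1.9387 + 2.0399 + 1.6696) = -5.6483
Step 2: Compute augmented objective.
t*f(x) = 5.55*8.93 = 49.5615
Total = 49.5615 - 5.6483 = 43.9132


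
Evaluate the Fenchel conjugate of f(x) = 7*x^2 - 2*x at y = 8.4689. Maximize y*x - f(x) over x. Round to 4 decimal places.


f*(y) = sup_x {y*x - a*x^2 - b*x} = sup_x {(y-b)*x - a*x^2}
FOC: (y - b) - 2a*x = 0 => x* = (y - b)/(2a)
x* = (8.4689 + 2)/(2*7) = 0.7478
f*(8.4689) = (y-b)^2/(4a) = (8.4689 + 2)^2/(4*7)
= 109.5979/28 = 3.9142


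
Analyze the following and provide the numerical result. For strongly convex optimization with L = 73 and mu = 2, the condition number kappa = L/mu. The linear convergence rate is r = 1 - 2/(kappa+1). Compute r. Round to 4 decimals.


Step 1: Compute the condition number.
kappa = L/mu = 73/2 = 36.5
Step 2: Compute the convergence rate.
r = 1 - 2/(kappa + 1) = 1 - 2*mu/(L + mu) = (L - mu)/(L + mu) = 71/75 = 0.9467


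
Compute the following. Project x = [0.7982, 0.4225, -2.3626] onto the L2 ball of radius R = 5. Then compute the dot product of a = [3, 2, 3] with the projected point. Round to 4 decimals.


Step 1: Compute ||x|| (intermediates to 6 decimals).
||x|| = sqrt(0.7982^2 + 0.4225^2 + (-2.3626)^2) = 2.52933
Step 2: Project.
Since ||x|| <= R, proj = x (no scaling needed).
proj(x) = [0.7982, 0.4225, -2.3626]
Step 3: Dot product.
a^T * proj(x) = 3*0.7982 + 2*0.4225 + 3*(-2.3626) = -3.8482


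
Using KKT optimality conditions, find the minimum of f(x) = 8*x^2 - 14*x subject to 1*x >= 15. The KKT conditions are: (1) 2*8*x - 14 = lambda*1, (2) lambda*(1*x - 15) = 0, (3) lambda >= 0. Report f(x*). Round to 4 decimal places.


Step 1: Try lambda = 0 (constraint inactive).
x_unc = 14/(2*8) = 0.875
Check: 1*0.875 = 0.875 < 15 -- violated!
Step 2: Constraint must be active: 1*x = 15
x* = 15/1 = 15.0
lambda = (2*8*15.0 - 14)/1 = 226.0
Step 3: Compute optimal value.
f(x*) = 8*15.0^2 - 14*15.0 = 1590.0


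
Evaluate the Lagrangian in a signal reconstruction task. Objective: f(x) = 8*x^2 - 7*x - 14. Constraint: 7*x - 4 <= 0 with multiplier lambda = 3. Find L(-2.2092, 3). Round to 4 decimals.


Step 1: Evaluate f(x).
f(-2.2092) = 8*(-2.2092)^2 - 7*(-2.2092) - 14 = 40.5089
Step 2: Evaluate g(x).
g(-2.2092) = 7*-2.2092 - 4 = -19.4644
Step 3: Compute Lagrangian.
L = 40.5089 + 3*-19.4644 = -17.8843


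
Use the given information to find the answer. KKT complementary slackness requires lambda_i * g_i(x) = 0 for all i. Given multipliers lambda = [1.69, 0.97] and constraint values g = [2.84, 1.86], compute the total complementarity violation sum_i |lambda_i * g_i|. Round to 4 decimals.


KKT complementary slackness check:
lambda_1 * g_1 = 1.69 * 2.84 = 4.7996
lambda_2 * g_2 = 0.97 * 1.86 = 1.8042
Total violation = 4.7996 + 1.8042 = 6.6038


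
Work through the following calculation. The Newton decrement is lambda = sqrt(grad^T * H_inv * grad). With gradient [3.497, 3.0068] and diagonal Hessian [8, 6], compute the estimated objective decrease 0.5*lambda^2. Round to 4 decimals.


Step 1: H is diagonal, so H^(-1) * g = [0.4371, 0.5011].
Step 2: g^T H^(-1) g = sum_i g_i^2 / H_ii
  = (3.497)^2/8 + (3.0068)^2/6
  = 1.5286 + 1.5068 = 3.0354
Step 3: Objective decrease = 0.5 * g^T H^(-1) g = 1.5177


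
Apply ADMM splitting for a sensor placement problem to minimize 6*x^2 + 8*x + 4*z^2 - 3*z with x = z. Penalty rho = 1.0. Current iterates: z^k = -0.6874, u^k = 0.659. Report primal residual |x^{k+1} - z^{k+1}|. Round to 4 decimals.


ADMM iteration with rho = 1.0, z^k = -0.6874, u^k = 0.659
Step 1: x-update.
Minimize 6*x^2 + 8*x + (1.0/2)*(x + 0.6874 + 0.659)^2
FOC: (2*6 + 1.0)*x = -8 + 1.0*(-0.6874 - 0.659)
x^{k+1} = -0.719
Step 2: z-update.
Minimize 4*z^2 - 3*z + (1.0/2)*(-0.719 - z + 0.659)^2
FOC: (2*4 + 1.0)*z = 3 + 1.0*(-0.719 + 0.659)
z^{k+1} = 0.3267
Step 3: u-update.
u^{k+1} = 0.659 - 0.719 - 0.3267 = -0.3866
Step 4: Primal residual = |-0.719 - 0.3267| = 1.0456


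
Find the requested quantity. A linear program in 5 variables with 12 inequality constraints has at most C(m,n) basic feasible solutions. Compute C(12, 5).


Each vertex corresponds to some choice of n active constraints out of m, so the number of vertices is at most C(m, n) = m! / (n!(m-n)!).
m = 12, n = 5
Numerator: 12 * 11 * 10 * 9 * 8
Denominator: 5! = 120
C(12, 5) = 792


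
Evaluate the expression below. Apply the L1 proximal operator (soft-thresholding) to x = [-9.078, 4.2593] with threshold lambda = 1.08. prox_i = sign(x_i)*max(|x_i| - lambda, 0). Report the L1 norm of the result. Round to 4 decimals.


Soft-thresholding with lambda = 1.08:
prox(-9.078) = sign(-9.078)*max(|-9.078| - 1.08, 0) = -7.998
prox(4.2593) = sign(4.2593)*max(|4.2593| - 1.08, 0) = 3.1793
prox(x) = [-7.998, 3.1793]
||prox(x)||_1 = 7.998 + 3.1793 = 11.1773


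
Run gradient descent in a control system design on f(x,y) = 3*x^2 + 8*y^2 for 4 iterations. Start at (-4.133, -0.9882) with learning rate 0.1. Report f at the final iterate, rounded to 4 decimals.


Gradient descent on f(x,y) = 3*x^2 + 8*y^2.
Starting point: (-4.133, -0.9882), alpha = 0.1
Step 1: grad_x = 2*3*-4.133 = -24.798, grad_y = 2*8*-0.9882 = -15.8112
  x_1 = -4.133 - 0.1*-24.798 = -1.6532
  y_1 = -0.9882 - 0.1*-15.8112 = 0.5929
Step 2: grad_x = 2*3*-1.6532 = -9.9192, grad_y = 2*8*0.5929 = 9.4867
  x_2 = -1.6532 - 0.1*-9.9192 = -0.6613
  y_2 = 0.5929 - 0.1*9.4867 = -0.3558
Step 3: grad_x = 2*3*-0.6613 = -3.9677, grad_y = 2*8*-0.3558 = -5.692
  x_3 = -0.6613 - 0.1*-3.9677 = -0.2645
  y_3 = -0.3558 - 0.1*-5.692 = 0.2135
Step 4: grad_x = 2*3*-0.2645 = -1.5871, grad_y = 2*8*0.2135 = 3.4152
  x_4 = -0.2645 - 0.1*-1.5871 = -0.1058
  y_4 = 0.2135 - 0.1*3.4152 = -0.1281
f(-0.1058, -0.1281) = 3*(-0.1058)^2 + 8*(-0.1281)^2 = 0.1648


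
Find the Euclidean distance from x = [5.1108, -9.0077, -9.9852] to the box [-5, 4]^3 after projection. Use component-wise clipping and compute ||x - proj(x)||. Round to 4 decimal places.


Project each component onto [-5, 4].
clip(5.1108) = 4.0, clip(-9.0077) = -5.0, clip(-9.9852) = -5.0
Projection = [4.0, -5.0, -5.0]
Squared diffs: [1.2339, 16.0617, 24.8522]
Distance = sqrt(42.1478) = 6.4921


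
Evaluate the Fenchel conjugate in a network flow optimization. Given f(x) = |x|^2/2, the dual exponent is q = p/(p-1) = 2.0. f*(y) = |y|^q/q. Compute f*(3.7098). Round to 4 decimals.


The conjugate exponent q satisfies 1/p + 1/q = 1.
p = 2, so q = 2/(2 - 1) = 2.0
|y|^q = 3.7098^2.0 = 13.7626
f*(3.7098) = 13.7626 / 2.0 = 6.8813


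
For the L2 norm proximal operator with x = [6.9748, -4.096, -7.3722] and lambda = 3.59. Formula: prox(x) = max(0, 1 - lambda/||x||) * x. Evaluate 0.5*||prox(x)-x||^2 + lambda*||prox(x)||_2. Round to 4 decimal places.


Step 1: Compute ||x||.
||x|| = 10.9441
Step 2: Compute scaling factor.
scale = max(0, 1 - 3.59/10.9441) = 0.672
Step 3: prox(x) = [4.6869, -2.7524, -4.9539]
||prox(x)|| = 7.3541
Step 4: Proximal objective.
0.5*||prox-x||^2 = 6.4441
lambda*||prox|| = 26.4012
Total = 32.8454


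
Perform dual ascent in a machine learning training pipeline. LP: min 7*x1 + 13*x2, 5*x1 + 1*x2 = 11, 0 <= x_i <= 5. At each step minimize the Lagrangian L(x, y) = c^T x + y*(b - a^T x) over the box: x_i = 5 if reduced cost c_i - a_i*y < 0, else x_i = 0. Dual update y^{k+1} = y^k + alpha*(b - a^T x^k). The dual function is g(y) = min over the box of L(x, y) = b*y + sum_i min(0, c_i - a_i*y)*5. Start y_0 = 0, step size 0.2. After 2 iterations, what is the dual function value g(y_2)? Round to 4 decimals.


Dual ascent for LP: min 7*x1 + 13*x2, 5*x1 + 1*x2 = 11, 0 <= x_i <= 5
Step 1: y^k = 0.0, reduced costs: (7.0, 13.0)
  x^k = (0.0, 0.0), subgradient = b - a^T x = 11.0
  y^{k+1} = 0.0 + 0.2*11.0 = 2.2
Step 2: y^k = 2.2, reduced costs: (-4.0, 10.8)
  x^k = (5.0, 0.0), subgradient = b - a^T x = -14.0
  y^{k+1} = 2.2 + 0.2*-14.0 = -0.6
Dual objective at y_2 = -0.6: reduced costs (10.0, 13.6), box minimizer x = (0.0, 0.0)
g(y_2) = b*y + (c1 - a1*y)*x1 + (c2 - a2*y)*x2 = 11*(-0.6) + 10.0*0.0 + 13.6*0.0 = -6.6 + 0.0 + 0.0 = -6.6


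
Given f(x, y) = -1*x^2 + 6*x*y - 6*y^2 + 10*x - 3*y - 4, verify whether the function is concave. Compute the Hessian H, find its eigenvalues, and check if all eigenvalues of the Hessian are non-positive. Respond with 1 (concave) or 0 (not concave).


The Hessian of f(x,y) = -1*x^2 + 6*x*y - 6*y^2 + 10*x - 3*y - 4 is:
H = [[-2, 6], [6, -12]]
Trace = -2 - 12 = -14
Determinant = -2*-12 - (6)^2 = -12
Discriminant = (-14)^2 - 4*-12 = 244.0
Eigenvalues: lambda_1 = -14.8102, lambda_2 = 0.8102
The function is not concave.

0


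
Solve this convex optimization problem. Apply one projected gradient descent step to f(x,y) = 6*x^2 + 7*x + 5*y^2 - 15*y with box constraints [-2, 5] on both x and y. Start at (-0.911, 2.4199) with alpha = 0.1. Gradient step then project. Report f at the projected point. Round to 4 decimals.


Step 1: Compute gradient at (-0.911, 2.4199).
grad_x = 2*6*-0.911 + 7 = -3.932
grad_y = 2*5*2.4199 - 15 = 9.199
Step 2: Gradient step.
x_raw = -0.911 - 0.1*-3.932 = -0.5178
y_raw = 2.4199 - 0.1*9.199 = 1.5
Step 3: Project onto [-2, 5].
x_proj = clip(-0.5178) = -0.5178
y_proj = clip(1.5) = 1.5
Step 4: Evaluate f.
f(-0.5178, 1.5) = -13.2659


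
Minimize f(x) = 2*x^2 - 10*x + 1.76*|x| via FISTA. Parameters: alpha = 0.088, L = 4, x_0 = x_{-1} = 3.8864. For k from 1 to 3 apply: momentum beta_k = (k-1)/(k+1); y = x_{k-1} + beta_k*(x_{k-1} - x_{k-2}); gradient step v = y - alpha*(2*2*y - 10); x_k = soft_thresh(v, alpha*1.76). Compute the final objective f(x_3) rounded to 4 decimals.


FISTA on f(x) = 2*x^2 - 10*x + 1.76*|x|
L = 4, alpha = 0.088
Iteration 1: beta = 0.0, y = 3.8864 + 0.0*(3.8864 - 3.8864) = 3.8864
  grad(y) = 5.5456, v = y - alpha*grad = 3.3984
  prox(v) = soft_thresh(3.3984, 0.1549) = 3.2435
Iteration 2: beta = 0.3333, y = 3.2435 + 0.3333*(3.2435 - 3.8864) = 3.0292
  grad(y) = 2.1168, v = y - alpha*grad = 2.8429
  prox(v) = soft_thresh(2.8429, 0.1549) = 2.688
Iteration 3: beta = 0.5, y = 2.688 + 0.5*(2.688 - 3.2435) = 2.4103
  grad(y) = -0.3587, v = y - alpha*grad = 2.4419
  prox(v) = soft_thresh(2.4419, 0.1549) = 2.287
f(x_3) = 2*2.287^2 - 10*2.287 + 1.76*|2.287| = -8.3841


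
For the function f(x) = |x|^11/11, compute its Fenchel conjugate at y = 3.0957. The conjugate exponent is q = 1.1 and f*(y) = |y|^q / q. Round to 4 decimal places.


The conjugate exponent q satisfies 1/p + 1/q = 1.
p = 11, so q = 11/(11 - 1) = 1.1
|y|^q = 3.0957^1.1 = 3.466
f*(3.0957) = 3.466 / 1.1 = 3.151


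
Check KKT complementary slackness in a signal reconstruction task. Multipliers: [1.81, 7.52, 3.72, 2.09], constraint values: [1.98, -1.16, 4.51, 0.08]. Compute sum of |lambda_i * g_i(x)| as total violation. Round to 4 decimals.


KKT complementary slackness check:
lambda_1 * g_1 = 1.81 * 1.98 = 3.5838
lambda_2 * g_2 = 7.52 * -1.16 = -8.7232
lambda_3 * g_3 = 3.72 * 4.51 = 16.7772
lambda_4 * g_4 = 2.09 * 0.08 = 0.1672
Total violation = 3.5838 + 8.7232 + 16.7772 + 0.1672 = 29.2514


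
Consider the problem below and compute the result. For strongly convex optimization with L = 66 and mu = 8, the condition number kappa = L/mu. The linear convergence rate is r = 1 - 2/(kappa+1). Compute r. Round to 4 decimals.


Step 1: Compute the condition number.
kappa = L/mu = 66/8 = 8.25
Step 2: Compute the convergence rate.
r = 1 - 2/(kappa + 1) = 1 - 2*mu/(L + mu) = (L - mu)/(L + mu) = 58/74 = 0.7838


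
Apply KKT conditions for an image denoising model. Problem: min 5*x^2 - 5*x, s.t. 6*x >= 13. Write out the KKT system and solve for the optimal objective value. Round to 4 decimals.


Step 1: Try lambda = 0 (constraint inactive).
x_unc = 5/(2*5) = 0.5
Check: 6*0.5 = 3.0 < 13 -- violated!
Step 2: Constraint must be active: 6*x = 13
x* = 13/6 = 2.1667 (rounded; the exact value 13/6 is used below)
lambda = (2*5*(13/6) - 5)/6 = 2.7778
Step 3: Compute optimal value.
f(x*) = 5*(13/6)^2 - 5*(13/6) = 12.6389


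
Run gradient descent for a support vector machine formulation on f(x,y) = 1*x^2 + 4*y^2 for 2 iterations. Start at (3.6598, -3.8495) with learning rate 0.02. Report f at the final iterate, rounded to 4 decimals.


Gradient descent on f(x,y) = 1*x^2 + 4*y^2.
Starting point: (3.6598, -3.8495), alpha = 0.02
Step 1: grad_x = 2*1*3.6598 = 7.3196, grad_y = 2*4*-3.8495 = -30.796
  x_1 = 3.6598 - 0.02*7.3196 = 3.5134
  y_1 = -3.8495 - 0.02*-30.796 = -3.2336
Step 2: grad_x = 2*1*3.5134 = 7.0268, grad_y = 2*4*-3.2336 = -25.8686
  x_2 = 3.5134 - 0.02*7.0268 = 3.3729
  y_2 = -3.2336 - 0.02*-25.8686 = -2.7162
f(3.3729, -2.7162) = 1*3.3729^2 + 4*(-2.7162)^2 = 40.8874


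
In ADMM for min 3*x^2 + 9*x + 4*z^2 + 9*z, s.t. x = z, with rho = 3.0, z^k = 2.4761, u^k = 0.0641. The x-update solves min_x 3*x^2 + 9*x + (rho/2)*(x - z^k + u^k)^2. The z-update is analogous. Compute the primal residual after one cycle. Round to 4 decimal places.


ADMM iteration with rho = 3.0, z^k = 2.4761, u^k = 0.0641
Step 1: x-update.
Minimize 3*x^2 + 9*x + (3.0/2)*(x - 2.4761 + 0.0641)^2
FOC: (2*3 + 3.0)*x = -9 + 3.0*(2.4761 - 0.0641)
x^{k+1} = -0.196
Step 2: z-update.
Minimize 4*z^2 + 9*z + (3.0/2)*(-0.196 - z + 0.0641)^2
FOC: (2*4 + 3.0)*z = -9 + 3.0*(-0.196 + 0.0641)
z^{k+1} = -0.8542
Step 3: u-update.
u^{k+1} = 0.0641 - 0.196 + 0.8542 = 0.7223
Step 4: Primal residual = |-0.196 + 0.8542| = 0.6582


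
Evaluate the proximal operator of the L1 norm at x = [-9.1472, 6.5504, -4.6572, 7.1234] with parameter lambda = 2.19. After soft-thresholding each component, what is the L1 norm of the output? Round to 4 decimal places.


Soft-thresholding with lambda = 2.19:
prox(-9.1472) = sign(-9.1472)*max(|-9.1472| - 2.19, 0) = -6.9572
prox(6.5504) = sign(6.5504)*max(|6.5504| - 2.19, 0) = 4.3604
prox(-4.6572) = sign(-4.6572)*max(|-4.6572| - 2.19, 0) = -2.4672
prox(7.1234) = sign(7.1234)*max(|7.1234| - 2.19, 0) = 4.9334
prox(x) = [-6.9572, 4.3604, -2.4672, 4.9334]
||prox(x)||_1 = 6.9572 + 4.3604 + 2.4672 + 4.9334 = 18.7182


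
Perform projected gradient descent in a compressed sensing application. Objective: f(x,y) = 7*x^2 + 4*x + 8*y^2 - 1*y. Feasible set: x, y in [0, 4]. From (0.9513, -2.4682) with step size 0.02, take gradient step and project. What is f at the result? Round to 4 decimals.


Step 1: Compute gradient at (0.9513, -2.4682).
grad_x = 2*7*0.9513 + 4 = 17.3182
grad_y = 2*8*-2.4682 - 1 = -40.4912
Step 2: Gradient step.
x_raw = 0.9513 - 0.02*17.3182 = 0.6049
y_raw = -2.4682 - 0.02*-40.4912 = -1.6584
Step 3: Project onto [0, 4].
x_proj = clip(0.6049) = 0.6049
y_proj = clip(-1.6584) = 0.0
Step 4: Evaluate f.
f(0.6049, 0.0) = 4.9814


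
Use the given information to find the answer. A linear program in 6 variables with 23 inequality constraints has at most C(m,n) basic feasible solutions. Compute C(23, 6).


Each vertex corresponds to some choice of n active constraints out of m, so the number of vertices is at most C(m, n) = m! / (n!(m-n)!).
m = 23, n = 6
Numerator: 23 * 22 * 21 * 20 * 19 * 18
Denominator: 6! = 720
C(23, 6) = 100947


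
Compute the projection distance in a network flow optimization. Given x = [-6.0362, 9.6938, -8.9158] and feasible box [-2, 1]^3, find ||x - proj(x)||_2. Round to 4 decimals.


Project each component onto [-2, 1].
clip(-6.0362) = -2.0, clip(9.6938) = 1.0, clip(-8.9158) = -2.0
Projection = [-2.0, 1.0, -2.0]
Squared diffs: [16.2909, 75.5822, 47.8283]
Distance = sqrt(139.7014) = 11.8195


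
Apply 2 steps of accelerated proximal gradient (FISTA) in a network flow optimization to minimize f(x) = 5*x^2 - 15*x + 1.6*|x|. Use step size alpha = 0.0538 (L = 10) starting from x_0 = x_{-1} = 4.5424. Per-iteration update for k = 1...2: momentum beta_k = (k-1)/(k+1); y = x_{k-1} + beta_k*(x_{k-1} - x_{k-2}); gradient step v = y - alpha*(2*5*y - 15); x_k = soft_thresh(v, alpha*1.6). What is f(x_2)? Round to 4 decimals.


FISTA on f(x) = 5*x^2 - 15*x + 1.6*|x|
L = 10, alpha = 0.0538
Iteration 1: beta = 0.0, y = 4.5424 + 0.0*(4.5424 - 4.5424) = 4.5424
  grad(y) = 30.424, v = y - alpha*grad = 2.9056
  prox(v) = soft_thresh(2.9056, 0.0861) = 2.8195
Iteration 2: beta = 0.3333, y = 2.8195 + 0.3333*(2.8195 - 4.5424) = 2.2452
  grad(y) = 7.4521, v = y - alpha*grad = 1.8443
  prox(v) = soft_thresh(1.8443, 0.0861) = 1.7582
f(x_2) = 5*1.7582^2 - 15*1.7582 + 1.6*|1.7582| = -8.1035


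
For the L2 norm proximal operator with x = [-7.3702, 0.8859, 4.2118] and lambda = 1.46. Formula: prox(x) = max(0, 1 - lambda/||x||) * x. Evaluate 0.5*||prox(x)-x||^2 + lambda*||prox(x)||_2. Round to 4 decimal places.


Step 1: Compute ||x||.
||x|| = 8.5349
Step 2: Compute scaling factor.
scale = max(0, 1 - 1.46/8.5349) = 0.8289
Step 3: prox(x) = [-6.1094, 0.7344, 3.4913]
||prox(x)|| = 7.0749
Step 4: Proximal objective.
0.5*||prox-x||^2 = 1.0658
lambda*||prox|| = 10.3294
Total = 11.3951


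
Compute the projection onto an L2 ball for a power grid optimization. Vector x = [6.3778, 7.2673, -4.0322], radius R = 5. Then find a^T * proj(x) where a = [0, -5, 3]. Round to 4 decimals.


Step 1: Compute ||x|| (intermediates to 6 decimals).
||x|| = sqrt(6.3778^2 + 7.2673^2 + (-4.0322)^2) = 10.476098
Step 2: Project.
Since ||x|| > R, scale = R/||x|| = 5/10.476098 = 0.477277, proj(x) = scale * x
proj(x) = [3.043977, 3.468515, -1.924476]
Step 3: Dot product.
a^T * proj(x) = 0*3.043977 - 5*3.468515 + 3*(-1.924476) = -23.116


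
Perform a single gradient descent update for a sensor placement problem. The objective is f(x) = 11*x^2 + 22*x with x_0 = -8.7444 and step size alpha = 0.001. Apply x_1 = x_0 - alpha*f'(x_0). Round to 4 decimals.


We compute the gradient at x_0 and apply the update.
f'(x) = 22*x + 22
f'(-8.7444) = 22*-8.7444 + 22 = -170.3768
x_1 = -8.7444 - 0.001*-170.3768 = -8.574


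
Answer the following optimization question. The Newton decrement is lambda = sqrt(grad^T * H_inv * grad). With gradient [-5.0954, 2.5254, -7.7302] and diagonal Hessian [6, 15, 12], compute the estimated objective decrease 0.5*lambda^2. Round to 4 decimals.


Step 1: H is diagonal, so H^(-1) * g = [-0.8492, 0.1684, -0.6442].
Step 2: g^T H^(-1) g = sum_i g_i^2 / H_ii
  = (-5.0954)^2/6 + (2.5254)^2/15 + (-7.7302)^2/12
  = 4.3272 + 0.4252 + 4.9797 = 9.732
Step 3: Objective decrease = 0.5 * g^T H^(-1) g = 4.866


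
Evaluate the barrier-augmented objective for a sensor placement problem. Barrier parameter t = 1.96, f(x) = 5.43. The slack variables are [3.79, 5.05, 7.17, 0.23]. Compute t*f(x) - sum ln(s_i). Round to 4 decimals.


Step 1: Compute log-barrier.
ln values: [1.3324, 1.6194, 1.9699, -1.4697]
phi = -(1.3324 + 1.6194 + 1.9699 - 1.4697) = -3.452
Step 2: Compute augmented objective.
t*f(x) = 1.96*5.43 = 10.6428
Total = 10.6428 - 3.452 = 7.1908


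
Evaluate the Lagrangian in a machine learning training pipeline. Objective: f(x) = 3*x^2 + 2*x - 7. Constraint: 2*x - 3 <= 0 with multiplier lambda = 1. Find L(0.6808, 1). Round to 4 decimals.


Step 1: Evaluate f(x).
f(0.6808) = 3*0.6808^2 + 2*0.6808 - 7 = -4.2479
Step 2: Evaluate g(x).
g(0.6808) = 2*0.6808 - 3 = -1.6384
Step 3: Compute Lagrangian.
L = -4.2479 + 1*-1.6384 = -5.8863


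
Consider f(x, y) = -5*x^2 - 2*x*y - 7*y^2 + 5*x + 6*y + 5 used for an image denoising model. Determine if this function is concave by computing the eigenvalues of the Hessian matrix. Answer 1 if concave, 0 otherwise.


The Hessian of f(x,y) = -5*x^2 - 2*x*y - 7*y^2 + 5*x + 6*y + 5 is:
H = [[-10, -2], [-2, -14]]
Trace = -10 - 14 = -24
Determinant = -10*-14 - (-2)^2 = 136
Discriminant = (-24)^2 - 4*136 = 32.0
Eigenvalues: lambda_1 = -14.8284, lambda_2 = -9.1716
The function is concave.

1


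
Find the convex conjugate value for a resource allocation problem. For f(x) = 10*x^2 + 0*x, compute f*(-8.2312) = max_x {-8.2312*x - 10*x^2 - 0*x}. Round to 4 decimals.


f*(y) = sup_x {y*x - a*x^2 - b*x} = sup_x {(y-b)*x - a*x^2}
FOC: (y - b) - 2a*x = 0 => x* = (y - b)/(2a)
x* = (-8.2312 - 0)/(2*10) = -0.4116
f*(-8.2312) = (y-b)^2/(4a) = (-8.2312 - 0)^2/(4*10)
= 67.7527/40 = 1.6938


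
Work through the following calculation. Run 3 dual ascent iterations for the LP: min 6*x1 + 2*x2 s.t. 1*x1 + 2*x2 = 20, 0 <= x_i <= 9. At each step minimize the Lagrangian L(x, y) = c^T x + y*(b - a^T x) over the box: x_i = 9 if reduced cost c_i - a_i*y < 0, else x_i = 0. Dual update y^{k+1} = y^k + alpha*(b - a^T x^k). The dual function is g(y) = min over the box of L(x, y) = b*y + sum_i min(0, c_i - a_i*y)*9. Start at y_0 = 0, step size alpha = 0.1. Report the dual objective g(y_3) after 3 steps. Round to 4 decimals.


Dual ascent for LP: min 6*x1 + 2*x2, 1*x1 + 2*x2 = 20, 0 <= x_i <= 9
Step 1: y^k = 0.0, reduced costs: (6.0, 2.0)
  x^k = (0.0, 0.0), subgradient = b - a^T x = 20.0
  y^{k+1} = 0.0 + 0.1*20.0 = 2.0
Step 2: y^k = 2.0, reduced costs: (4.0, -2.0)
  x^k = (0.0, 9.0), subgradient = b - a^T x = 2.0
  y^{k+1} = 2.0 + 0.1*2.0 = 2.2
Step 3: y^k = 2.2, reduced costs: (3.8, -2.4)
  x^k = (0.0, 9.0), subgradient = b - a^T x = 2.0
  y^{k+1} = 2.2 + 0.1*2.0 = 2.4
Dual objective at y_3 = 2.4: reduced costs (3.6, -2.8), box minimizer x = (0.0, 9.0)
g(y_3) = b*y + (c1 - a1*y)*x1 + (c2 - a2*y)*x2 = 20*2.4 + 3.6*0.0 + (-2.8)*9.0 = 48.0 + 0.0 - 25.2 = 22.8


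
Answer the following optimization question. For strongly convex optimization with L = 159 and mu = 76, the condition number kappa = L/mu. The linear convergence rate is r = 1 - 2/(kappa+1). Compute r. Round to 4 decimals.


Step 1: Compute the condition number.
kappa = L/mu = 159/76 = 2.0921
Step 2: Compute the convergence rate.
r = 1 - 2/(kappa + 1) = 1 - 2*mu/(L + mu) = (L - mu)/(L + mu) = 83/235 = 0.3532


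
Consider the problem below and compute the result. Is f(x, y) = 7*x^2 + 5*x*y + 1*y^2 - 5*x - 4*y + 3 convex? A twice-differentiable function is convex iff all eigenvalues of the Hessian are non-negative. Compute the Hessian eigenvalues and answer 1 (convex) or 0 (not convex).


The Hessian of f(x,y) = 7*x^2 + 5*x*y + 1*y^2 - 5*x - 4*y + 3 is:
H = [[14, 5], [5, 2]]
Trace = 14 + 2 = 16
Determinant = 14*2 - (5)^2 = 3
Discriminant = (16)^2 - 4*3 = 244.0
Eigenvalues: lambda_1 = 0.1898, lambda_2 = 15.8102
The function is convex.

1


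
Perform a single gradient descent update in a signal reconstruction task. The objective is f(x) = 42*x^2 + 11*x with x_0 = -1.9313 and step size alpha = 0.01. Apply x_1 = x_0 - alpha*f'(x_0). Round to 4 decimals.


We compute the gradient at x_0 and apply the update.
f'(x) = 84*x + 11
f'(-1.9313) = 84*-1.9313 + 11 = -151.2292
x_1 = -1.9313 - 0.01*-151.2292 = -0.419


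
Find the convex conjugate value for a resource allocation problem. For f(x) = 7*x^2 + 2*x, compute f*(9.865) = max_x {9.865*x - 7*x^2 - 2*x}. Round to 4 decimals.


f*(y) = sup_x {y*x - a*x^2 - b*x} = sup_x {(y-b)*x - a*x^2}
FOC: (y - b) - 2a*x = 0 => x* = (y - b)/(2a)
x* = (9.865 - 2)/(2*7) = 0.5618
f*(9.865) = (y-b)^2/(4a) = (9.865 - 2)^2/(4*7)
= 61.8582/28 = 2.2092
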